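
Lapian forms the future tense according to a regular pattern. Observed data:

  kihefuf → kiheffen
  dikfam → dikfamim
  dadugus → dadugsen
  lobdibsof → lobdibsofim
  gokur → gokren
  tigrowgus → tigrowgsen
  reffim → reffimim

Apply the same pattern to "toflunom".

kihefuf and lobdibsof both end in -f yet inflect differently (kiheffen, lobdibsofim), so the final letter is not what conditions the rule; the last vowel is.
"toflunom" has last vowel 'o'. The one such stem in the data (lobdibsof → lobdibsofim) adds -im, so the same rule applies.
The other pattern: stems whose last vowel is 'u' delete the last vowel and add -en.
So toflunom → toflunomim.

toflunomim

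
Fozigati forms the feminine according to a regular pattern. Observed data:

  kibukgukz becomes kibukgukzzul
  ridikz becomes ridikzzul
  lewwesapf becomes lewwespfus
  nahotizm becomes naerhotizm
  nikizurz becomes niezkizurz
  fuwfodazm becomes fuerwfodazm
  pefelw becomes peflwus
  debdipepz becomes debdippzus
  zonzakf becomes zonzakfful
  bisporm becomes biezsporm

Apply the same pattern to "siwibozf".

nahotizm and bisporm both end in -m yet inflect differently (naerhotizm, biezsporm), so the final letter is not what conditions the rule; the second-to-last letter is.
"siwibozf" has second-to-last letter 'z'. The stems whose second-to-last letter is 'z' (nahotizm → naerhotizm, fuwfodazm → fuerwfodazm) insert -er- after the first vowel.
So siwibozf → sierwibozf.

sierwibozf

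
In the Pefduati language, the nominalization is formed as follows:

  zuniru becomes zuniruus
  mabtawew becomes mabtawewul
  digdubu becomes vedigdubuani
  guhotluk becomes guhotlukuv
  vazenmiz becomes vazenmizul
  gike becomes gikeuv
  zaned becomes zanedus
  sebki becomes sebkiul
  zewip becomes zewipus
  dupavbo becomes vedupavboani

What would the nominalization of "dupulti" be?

zuniru and digdubu both end in -u yet inflect differently (zuniruus, vedigdubuani), so the final letter is not what conditions the rule; the first letter is.
"dupulti" begins with d-. The stems beginning with d- (dupavbo → vedupavboani, digdubu → vedigdubuani) add ve- … -ani around the stem.
So dupulti → vedupultiani.

vedupultiani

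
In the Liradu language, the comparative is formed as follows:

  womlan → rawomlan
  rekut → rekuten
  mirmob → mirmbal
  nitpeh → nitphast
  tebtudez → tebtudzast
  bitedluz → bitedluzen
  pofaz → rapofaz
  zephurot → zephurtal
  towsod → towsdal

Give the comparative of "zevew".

zevwast

"zevew" has last vowel 'e'. The stems whose last vowel is 'e' (nitpeh → nitphast, tebtudez → tebtudzast) delete the last vowel and add -ast.
So zevew → zevwast.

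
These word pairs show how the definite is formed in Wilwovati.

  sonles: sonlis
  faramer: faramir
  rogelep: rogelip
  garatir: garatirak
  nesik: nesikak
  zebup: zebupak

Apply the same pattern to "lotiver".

lotivir

faramer and garatir both end in -r yet inflect differently (faramir, garatirak), so the final letter is not what conditions the rule; the last vowel is.
"lotiver" has last vowel 'e'. The stems whose last vowel is 'e' (sonles → sonlis, faramer → faramir, rogelep → rogelip) change the last vowel to 'i'.
The other pattern: stems whose last vowel is 'i' or 'u' add -ak.
So lotiver → lotivir.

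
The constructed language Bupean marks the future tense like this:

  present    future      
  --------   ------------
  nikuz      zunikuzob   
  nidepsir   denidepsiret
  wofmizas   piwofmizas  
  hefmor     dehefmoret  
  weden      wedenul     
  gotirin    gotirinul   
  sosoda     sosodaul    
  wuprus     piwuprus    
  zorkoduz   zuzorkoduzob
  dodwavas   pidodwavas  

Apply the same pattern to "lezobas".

pilezobas

zorkoduz and wuprus both have last vowel 'u' yet inflect differently (zuzorkoduzob, piwuprus), so the last vowel is not what conditions the rule; the final letter is.
"lezobas" ends in -s. The stems ending in -s (dodwavas → pidodwavas, wuprus → piwuprus, wofmizas → piwofmizas) add the prefix pi-.
The other patterns: stems ending in -r add de- … -et around the stem; stems ending in -z add zu- … -ob around the stem; stems ending in -a or -n add -ul.
So lezobas → pilezobas.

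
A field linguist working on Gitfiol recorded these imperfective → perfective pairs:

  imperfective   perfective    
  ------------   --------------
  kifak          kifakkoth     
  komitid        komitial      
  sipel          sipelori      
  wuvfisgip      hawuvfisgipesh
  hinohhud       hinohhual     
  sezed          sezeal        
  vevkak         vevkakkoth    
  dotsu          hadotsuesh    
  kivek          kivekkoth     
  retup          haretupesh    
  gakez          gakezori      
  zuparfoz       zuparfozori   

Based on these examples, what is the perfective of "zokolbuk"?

zokolbukkoth

"zokolbuk" ends in -k. The stems ending in -k (kifak → kifakkoth, kivek → kivekkoth, vevkak → vevkakkoth) double the final consonant and add -oth.
So zokolbuk → zokolbukkoth.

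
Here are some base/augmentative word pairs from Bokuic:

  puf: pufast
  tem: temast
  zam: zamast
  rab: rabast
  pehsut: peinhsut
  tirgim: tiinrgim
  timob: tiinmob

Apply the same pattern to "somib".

soinmib

"somib" has 2 vowels. The stems with 2 vowels (pehsut → peinhsut, tirgim → tiinrgim, timob → tiinmob) insert -in- after the first vowel.
So somib → soinmib.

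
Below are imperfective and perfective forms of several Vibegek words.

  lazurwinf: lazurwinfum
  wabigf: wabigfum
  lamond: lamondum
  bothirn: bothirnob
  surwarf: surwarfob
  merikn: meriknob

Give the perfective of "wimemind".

"wimemind" has second-to-last letter 'n'. The stems whose second-to-last letter is 'n' (lamond → lamondum, lazurwinf → lazurwinfum) add -um.
The other pattern: stems whose second-to-last letter is 'k' or 'r' add -ob.
So wimemind → wimemindum.

wimemindum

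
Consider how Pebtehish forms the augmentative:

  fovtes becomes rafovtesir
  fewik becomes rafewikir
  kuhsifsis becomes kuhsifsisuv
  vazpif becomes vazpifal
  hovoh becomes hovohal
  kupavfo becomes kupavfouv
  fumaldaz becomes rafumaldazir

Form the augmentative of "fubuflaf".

kuhsifsis and fovtes both end in -s yet inflect differently (kuhsifsisuv, rafovtesir), so the final letter is not what conditions the rule; the first letter is.
"fubuflaf" begins with f-. The stems beginning with f- (fewik → rafewikir, fumaldaz → rafumaldazir, fovtes → rafovtesir) add ra- … -ir around the stem.
So fubuflaf → rafubuflafir.

rafubuflafir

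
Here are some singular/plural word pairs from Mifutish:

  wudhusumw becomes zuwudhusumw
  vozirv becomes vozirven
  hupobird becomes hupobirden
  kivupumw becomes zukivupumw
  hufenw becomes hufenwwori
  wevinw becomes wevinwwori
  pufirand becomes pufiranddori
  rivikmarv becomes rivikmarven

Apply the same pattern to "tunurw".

tunurwen

"tunurw" has second-to-last letter 'r'. The stems whose second-to-last letter is 'r' (vozirv → vozirven, rivikmarv → rivikmarven, hupobird → hupobirden) add -en.
The other patterns: stems whose second-to-last letter is 'n' double the final consonant and add -ori; stems whose second-to-last letter is 'm' add the prefix zu-.
So tunurw → tunurwen.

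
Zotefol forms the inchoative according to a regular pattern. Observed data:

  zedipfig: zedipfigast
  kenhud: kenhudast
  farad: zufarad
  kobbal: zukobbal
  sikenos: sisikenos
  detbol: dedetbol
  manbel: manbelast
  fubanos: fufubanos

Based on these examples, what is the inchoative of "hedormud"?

hedormudast

kobbal and detbol both end in -l yet inflect differently (zukobbal, dedetbol), so the final letter is not what conditions the rule; the last vowel is.
"hedormud" has last vowel 'u'. The one such stem in the data (kenhud → kenhudast) adds -ast, so the same rule applies.
So hedormud → hedormudast.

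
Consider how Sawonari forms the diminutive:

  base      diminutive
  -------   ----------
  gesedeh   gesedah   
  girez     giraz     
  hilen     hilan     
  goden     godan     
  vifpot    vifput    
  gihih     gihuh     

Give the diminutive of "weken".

gesedeh and gihih both end in -h yet inflect differently (gesedah, gihuh), so the final letter is not what conditions the rule; the last vowel is.
"weken" has last vowel 'e'. The stems whose last vowel is 'e' (gesedeh → gesedah, hilen → hilan, goden → godan) change the last vowel to 'a'.
The other pattern: stems whose last vowel is 'i' or 'o' change the last vowel to 'u'.
So weken → wekan.

wekan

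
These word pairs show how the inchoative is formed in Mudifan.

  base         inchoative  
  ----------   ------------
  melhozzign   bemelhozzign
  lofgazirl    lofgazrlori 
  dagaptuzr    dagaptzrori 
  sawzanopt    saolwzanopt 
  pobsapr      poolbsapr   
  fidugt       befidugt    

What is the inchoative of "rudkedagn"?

"rudkedagn" has second-to-last letter 'g'. The stems whose second-to-last letter is 'g' (fidugt → befidugt, melhozzign → bemelhozzign) add the prefix be-.
The other patterns: stems whose second-to-last letter is 'p' insert -ol- after the first vowel; stems whose second-to-last letter is 'r' or 'z' delete the last vowel and add -ori.
So rudkedagn → berudkedagn.

berudkedagn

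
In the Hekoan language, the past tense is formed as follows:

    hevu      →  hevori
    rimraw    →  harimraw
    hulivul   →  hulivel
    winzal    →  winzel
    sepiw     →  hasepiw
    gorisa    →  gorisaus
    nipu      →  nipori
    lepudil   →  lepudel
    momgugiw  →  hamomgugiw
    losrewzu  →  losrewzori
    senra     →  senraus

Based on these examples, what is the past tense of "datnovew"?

hadatnovew

"datnovew" ends in -w. The stems ending in -w (rimraw → harimraw, sepiw → hasepiw, momgugiw → hamomgugiw) add the prefix ha-.
So datnovew → hadatnovew.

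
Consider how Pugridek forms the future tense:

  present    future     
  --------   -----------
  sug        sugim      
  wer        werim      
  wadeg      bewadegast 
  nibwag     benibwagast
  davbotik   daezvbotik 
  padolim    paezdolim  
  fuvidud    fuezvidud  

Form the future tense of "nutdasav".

sug and wadeg both end in -g yet inflect differently (sugim, bewadegast), so the final letter is not what conditions the rule; the number of vowels is.
"nutdasav" has 3 vowels. The stems with 3 vowels (davbotik → daezvbotik, padolim → paezdolim, fuvidud → fuezvidud) insert -ez- after the first vowel.
So nutdasav → nueztdasav.

nueztdasav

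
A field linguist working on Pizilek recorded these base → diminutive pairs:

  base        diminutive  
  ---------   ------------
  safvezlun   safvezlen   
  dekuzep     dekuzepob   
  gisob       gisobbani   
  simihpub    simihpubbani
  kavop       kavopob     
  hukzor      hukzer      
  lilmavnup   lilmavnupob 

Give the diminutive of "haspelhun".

"haspelhun" ends in -n. The one such stem in the data (safvezlun → safvezlen) changes the last vowel to 'e' (as does hukzor), so the same rule applies.
So haspelhun → haspelhen.

haspelhen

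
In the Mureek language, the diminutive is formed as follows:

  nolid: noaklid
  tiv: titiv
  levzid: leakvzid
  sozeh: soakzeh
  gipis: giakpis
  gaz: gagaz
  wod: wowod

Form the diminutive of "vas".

vavas

nolid and wod both end in -d yet inflect differently (noaklid, wowod), so the final letter is not what conditions the rule; the number of vowels is.
"vas" has 1 vowel. The stems with 1 vowel (gaz → gagaz, tiv → titiv, wod → wowod) repeat the first consonant+vowel as a prefix.
So vas → vavas.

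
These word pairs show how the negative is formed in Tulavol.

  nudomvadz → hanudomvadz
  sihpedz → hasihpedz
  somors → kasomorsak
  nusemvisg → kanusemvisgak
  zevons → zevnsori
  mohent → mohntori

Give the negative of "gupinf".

somors and zevons both end in -s yet inflect differently (kasomorsak, zevnsori), so the final letter is not what conditions the rule; the second-to-last letter is.
"gupinf" has second-to-last letter 'n'. The stems whose second-to-last letter is 'n' (zevons → zevnsori, mohent → mohntori) delete the last vowel and add -ori.
The other patterns: stems whose second-to-last letter is 'd' add the prefix ha-; stems whose second-to-last letter is 'r' or 's' add ka- … -ak around the stem.
So gupinf → gupnfori.

gupnfori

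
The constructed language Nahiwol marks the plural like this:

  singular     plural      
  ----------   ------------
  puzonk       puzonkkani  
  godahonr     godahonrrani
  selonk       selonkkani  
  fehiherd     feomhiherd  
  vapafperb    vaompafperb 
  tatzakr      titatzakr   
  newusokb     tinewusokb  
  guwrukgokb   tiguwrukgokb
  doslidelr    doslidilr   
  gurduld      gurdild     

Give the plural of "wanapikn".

tiwanapikn

godahonr and tatzakr both end in -r yet inflect differently (godahonrrani, titatzakr), so the final letter is not what conditions the rule; the second-to-last letter is.
"wanapikn" has second-to-last letter 'k'. The stems whose second-to-last letter is 'k' (tatzakr → titatzakr, newusokb → tinewusokb, guwrukgokb → tiguwrukgokb) add the prefix ti-.
So wanapikn → tiwanapikn.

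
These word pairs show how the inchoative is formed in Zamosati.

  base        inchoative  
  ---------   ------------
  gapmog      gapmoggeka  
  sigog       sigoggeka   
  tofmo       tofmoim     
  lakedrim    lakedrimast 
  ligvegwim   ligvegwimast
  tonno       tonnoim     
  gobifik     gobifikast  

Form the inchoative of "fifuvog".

tonno and sigog both have last vowel 'o' yet inflect differently (tonnoim, sigoggeka), so the last vowel is not what conditions the rule; the final letter is.
"fifuvog" ends in -g. The stems ending in -g (sigog → sigoggeka, gapmog → gapmoggeka) double the final consonant and add -eka.
The other patterns: stems ending in -o add -im; stems ending in -k or -m add -ast.
So fifuvog → fifuvoggeka.

fifuvoggeka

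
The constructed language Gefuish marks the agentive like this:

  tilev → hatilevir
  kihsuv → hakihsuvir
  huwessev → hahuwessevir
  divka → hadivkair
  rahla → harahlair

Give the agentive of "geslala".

hageslalair

Every pair shown (tilev → hatilevir, kihsuv → hakihsuvir, huwessev → hahuwessevir, …) follows the same rule: add ha- … -ir around the stem.
So geslala → hageslalair.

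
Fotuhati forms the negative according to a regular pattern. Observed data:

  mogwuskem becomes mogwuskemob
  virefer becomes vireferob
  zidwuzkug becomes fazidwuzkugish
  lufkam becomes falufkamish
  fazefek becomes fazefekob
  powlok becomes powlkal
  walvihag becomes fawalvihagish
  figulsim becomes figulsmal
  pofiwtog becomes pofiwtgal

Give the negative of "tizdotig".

tizdotgal

"tizdotig" has last vowel 'i'. The one such stem in the data (figulsim → figulsmal) deletes the last vowel and adds -al (as do powlok, pofiwtog), so the same rule applies.
The other patterns: stems whose last vowel is 'a' or 'u' add fa- … -ish around the stem; stems whose last vowel is 'e' add -ob.
So tizdotig → tizdotgal.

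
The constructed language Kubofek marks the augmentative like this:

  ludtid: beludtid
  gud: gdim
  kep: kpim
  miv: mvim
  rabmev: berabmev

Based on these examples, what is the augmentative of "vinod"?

ludtid and gud both end in -d yet inflect differently (beludtid, gdim), so the final letter is not what conditions the rule; the number of vowels is.
"vinod" has 2 vowels. The stems with 2 vowels (rabmev → berabmev, ludtid → beludtid) add the prefix be-.
The other pattern: stems with 1 vowel delete the last vowel and add -im.
So vinod → bevinod.

bevinod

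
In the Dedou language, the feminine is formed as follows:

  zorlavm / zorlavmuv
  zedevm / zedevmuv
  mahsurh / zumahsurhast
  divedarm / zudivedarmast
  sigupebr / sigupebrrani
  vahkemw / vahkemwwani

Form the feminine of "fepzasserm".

zedevm and divedarm both end in -m yet inflect differently (zedevmuv, zudivedarmast), so the final letter is not what conditions the rule; the second-to-last letter is.
"fepzasserm" has second-to-last letter 'r'. The stems whose second-to-last letter is 'r' (divedarm → zudivedarmast, mahsurh → zumahsurhast) add zu- … -ast around the stem.
The other patterns: stems whose second-to-last letter is 'v' add -uv; stems whose second-to-last letter is 'b' or 'm' double the final consonant and add -ani.
So fepzasserm → zufepzassermast.

zufepzassermast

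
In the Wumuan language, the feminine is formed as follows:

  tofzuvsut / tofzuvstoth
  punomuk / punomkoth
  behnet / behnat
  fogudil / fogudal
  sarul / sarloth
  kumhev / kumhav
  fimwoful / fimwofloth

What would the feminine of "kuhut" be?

tofzuvsut and behnet both end in -t yet inflect differently (tofzuvstoth, behnat), so the final letter is not what conditions the rule; the last vowel is.
"kuhut" has last vowel 'u'. The stems whose last vowel is 'u' (sarul → sarloth, punomuk → punomkoth, fimwoful → fimwofloth) delete the last vowel and add -oth.
The other pattern: stems whose last vowel is 'e' or 'i' change the last vowel to 'a'.
So kuhut → kuhtoth.

kuhtoth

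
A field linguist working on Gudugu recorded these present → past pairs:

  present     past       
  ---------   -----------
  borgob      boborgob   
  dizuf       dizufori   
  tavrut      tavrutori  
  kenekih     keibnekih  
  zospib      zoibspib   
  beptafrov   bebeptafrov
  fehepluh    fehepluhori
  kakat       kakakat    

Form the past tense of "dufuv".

kakat and tavrut both end in -t yet inflect differently (kakakat, tavrutori), so the final letter is not what conditions the rule; the last vowel is.
"dufuv" has last vowel 'u'. The stems whose last vowel is 'u' (tavrut → tavrutori, dizuf → dizufori, fehepluh → fehepluhori) add -ori.
So dufuv → dufuvori.

dufuvori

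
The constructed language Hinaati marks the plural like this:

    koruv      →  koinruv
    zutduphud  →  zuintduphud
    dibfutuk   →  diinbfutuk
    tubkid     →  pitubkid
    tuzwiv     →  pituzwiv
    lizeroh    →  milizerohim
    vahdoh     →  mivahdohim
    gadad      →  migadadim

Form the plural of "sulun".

suinlun

zutduphud and tubkid both end in -d yet inflect differently (zuintduphud, pitubkid), so the final letter is not what conditions the rule; the last vowel is.
"sulun" has last vowel 'u'. The stems whose last vowel is 'u' (koruv → koinruv, zutduphud → zuintduphud, dibfutuk → diinbfutuk) insert -in- after the first vowel.
The other patterns: stems whose last vowel is 'i' add the prefix pi-; stems whose last vowel is 'a' or 'o' add mi- … -im around the stem.
So sulun → suinlun.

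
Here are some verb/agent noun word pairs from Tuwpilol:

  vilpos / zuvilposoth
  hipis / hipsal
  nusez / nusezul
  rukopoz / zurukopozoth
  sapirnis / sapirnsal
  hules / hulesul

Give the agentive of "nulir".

"nulir" has last vowel 'i'. The stems whose last vowel is 'i' (hipis → hipsal, sapirnis → sapirnsal) delete the last vowel and add -al.
So nulir → nulral.

nulral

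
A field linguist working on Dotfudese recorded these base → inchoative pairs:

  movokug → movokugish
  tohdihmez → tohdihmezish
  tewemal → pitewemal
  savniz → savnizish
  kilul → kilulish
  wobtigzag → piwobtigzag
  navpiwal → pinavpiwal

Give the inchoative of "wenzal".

navpiwal and kilul both end in -l yet inflect differently (pinavpiwal, kilulish), so the final letter is not what conditions the rule; the last vowel is.
"wenzal" has last vowel 'a'. The stems whose last vowel is 'a' (navpiwal → pinavpiwal, wobtigzag → piwobtigzag, tewemal → pitewemal) add the prefix pi-.
So wenzal → piwenzal.

piwenzal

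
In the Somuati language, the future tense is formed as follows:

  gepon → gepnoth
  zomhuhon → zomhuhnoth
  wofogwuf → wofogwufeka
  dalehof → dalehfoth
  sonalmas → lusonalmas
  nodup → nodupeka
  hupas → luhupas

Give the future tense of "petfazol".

wofogwuf and dalehof both end in -f yet inflect differently (wofogwufeka, dalehfoth), so the final letter is not what conditions the rule; the last vowel is.
"petfazol" has last vowel 'o'. The stems whose last vowel is 'o' (dalehof → dalehfoth, zomhuhon → zomhuhnoth, gepon → gepnoth) delete the last vowel and add -oth.
So petfazol → petfazloth.

petfazloth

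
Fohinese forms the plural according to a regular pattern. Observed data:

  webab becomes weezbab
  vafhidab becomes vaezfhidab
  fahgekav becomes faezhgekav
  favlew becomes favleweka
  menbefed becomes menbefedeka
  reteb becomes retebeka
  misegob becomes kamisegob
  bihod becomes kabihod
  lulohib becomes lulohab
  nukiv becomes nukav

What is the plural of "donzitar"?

doeznzitar

webab and reteb both end in -b yet inflect differently (weezbab, retebeka), so the final letter is not what conditions the rule; the last vowel is.
"donzitar" has last vowel 'a'. The stems whose last vowel is 'a' (webab → weezbab, vafhidab → vaezfhidab, fahgekav → faezhgekav) insert -ez- after the first vowel.
The other patterns: stems whose last vowel is 'e' add -eka; stems whose last vowel is 'o' add the prefix ka-; stems whose last vowel is 'i' change the last vowel to 'a'.
So donzitar → doeznzitar.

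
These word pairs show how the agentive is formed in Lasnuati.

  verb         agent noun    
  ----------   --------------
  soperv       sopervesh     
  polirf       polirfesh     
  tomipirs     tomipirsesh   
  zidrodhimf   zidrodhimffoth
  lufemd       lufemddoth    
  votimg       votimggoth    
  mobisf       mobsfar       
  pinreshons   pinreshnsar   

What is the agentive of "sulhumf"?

"sulhumf" has second-to-last letter 'm'. The stems whose second-to-last letter is 'm' (zidrodhimf → zidrodhimffoth, lufemd → lufemddoth, votimg → votimggoth) double the final consonant and add -oth.
The other patterns: stems whose second-to-last letter is 'r' add -esh; stems whose second-to-last letter is 'n' or 's' delete the last vowel and add -ar.
So sulhumf → sulhumffoth.

sulhumffoth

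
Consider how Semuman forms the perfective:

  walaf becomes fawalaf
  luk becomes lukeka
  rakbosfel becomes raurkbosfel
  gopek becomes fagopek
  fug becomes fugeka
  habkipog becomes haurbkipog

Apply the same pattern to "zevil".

fazevil

luk and gopek both end in -k yet inflect differently (lukeka, fagopek), so the final letter is not what conditions the rule; the number of vowels is.
"zevil" has 2 vowels. The stems with 2 vowels (gopek → fagopek, walaf → fawalaf) add the prefix fa-.
The other patterns: stems with 1 vowel add -eka; stems with 3 vowels insert -ur- after the first vowel.
So zevil → fazevil.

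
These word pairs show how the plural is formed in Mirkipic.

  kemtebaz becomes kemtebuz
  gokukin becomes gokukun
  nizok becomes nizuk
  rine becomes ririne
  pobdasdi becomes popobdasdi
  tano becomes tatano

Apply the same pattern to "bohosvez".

gokukin and pobdasdi both have last vowel 'i' yet inflect differently (gokukun, popobdasdi), so the last vowel is not what conditions the rule; whether the stem ends in a vowel or a consonant is.
"bohosvez" ends in a consonant. The stems ending in a consonant (kemtebaz → kemtebuz, gokukin → gokukun, nizok → nizuk) change the last vowel to 'u'.
The other pattern: stems ending in a vowel repeat the first consonant+vowel as a prefix.
So bohosvez → bohosvuz.

bohosvuz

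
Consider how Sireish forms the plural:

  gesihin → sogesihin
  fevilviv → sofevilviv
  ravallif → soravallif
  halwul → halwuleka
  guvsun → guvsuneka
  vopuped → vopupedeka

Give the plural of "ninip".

"ninip" has last vowel 'i'. The stems whose last vowel is 'i' (gesihin → sogesihin, fevilviv → sofevilviv, ravallif → soravallif) add the prefix so-.
So ninip → soninip.

soninip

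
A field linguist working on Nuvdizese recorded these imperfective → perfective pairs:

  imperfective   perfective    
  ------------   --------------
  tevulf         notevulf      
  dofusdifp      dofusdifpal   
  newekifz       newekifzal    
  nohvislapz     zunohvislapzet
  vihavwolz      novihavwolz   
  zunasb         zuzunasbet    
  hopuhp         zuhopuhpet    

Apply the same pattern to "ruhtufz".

ruhtufzal

vihavwolz and newekifz both end in -z yet inflect differently (novihavwolz, newekifzal), so the final letter is not what conditions the rule; the second-to-last letter is.
"ruhtufz" has second-to-last letter 'f'. The stems whose second-to-last letter is 'f' (dofusdifp → dofusdifpal, newekifz → newekifzal) add -al.
The other patterns: stems whose second-to-last letter is 'l' add the prefix no-; stems whose second-to-last letter is 'h', 'p' or 's' add zu- … -et around the stem.
So ruhtufz → ruhtufzal.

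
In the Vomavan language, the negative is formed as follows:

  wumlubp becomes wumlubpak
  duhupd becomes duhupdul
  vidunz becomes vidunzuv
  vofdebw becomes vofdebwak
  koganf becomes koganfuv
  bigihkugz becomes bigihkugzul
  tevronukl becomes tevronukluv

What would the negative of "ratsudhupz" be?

ratsudhupzul

"ratsudhupz" has second-to-last letter 'p'. The one such stem in the data (duhupd → duhupdul) adds -ul, so the same rule applies.
So ratsudhupz → ratsudhupzul.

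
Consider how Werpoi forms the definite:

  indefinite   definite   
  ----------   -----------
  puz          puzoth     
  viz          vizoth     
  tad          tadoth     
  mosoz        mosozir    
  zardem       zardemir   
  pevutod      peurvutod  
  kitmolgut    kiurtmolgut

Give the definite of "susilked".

suursilked

puz and mosoz both end in -z yet inflect differently (puzoth, mosozir), so the final letter is not what conditions the rule; the number of vowels is.
"susilked" has 3 vowels. The stems with 3 vowels (pevutod → peurvutod, kitmolgut → kiurtmolgut) insert -ur- after the first vowel.
So susilked → suursilked.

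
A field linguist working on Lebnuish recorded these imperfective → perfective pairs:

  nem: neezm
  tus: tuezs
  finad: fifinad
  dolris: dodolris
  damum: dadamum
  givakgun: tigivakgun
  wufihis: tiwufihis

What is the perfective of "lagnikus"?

tus and dolris both end in -s yet inflect differently (tuezs, dodolris), so the final letter is not what conditions the rule; the number of vowels is.
"lagnikus" has 3 vowels. The stems with 3 vowels (givakgun → tigivakgun, wufihis → tiwufihis) add the prefix ti-.
So lagnikus → tilagnikus.

tilagnikus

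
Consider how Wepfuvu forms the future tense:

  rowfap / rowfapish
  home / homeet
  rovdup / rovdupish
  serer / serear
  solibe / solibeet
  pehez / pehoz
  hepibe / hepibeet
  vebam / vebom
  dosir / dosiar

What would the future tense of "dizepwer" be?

pehez and solibe both have last vowel 'e' yet inflect differently (pehoz, solibeet), so the last vowel is not what conditions the rule; the final letter is.
"dizepwer" ends in -r. The stems ending in -r (dosir → dosiar, serer → serear) drop the final letter and add -ar.
The other patterns: stems ending in -m or -z change the last vowel to 'o'; stems ending in -e add -et; stems ending in -p add -ish.
So dizepwer → dizepwear.

dizepwear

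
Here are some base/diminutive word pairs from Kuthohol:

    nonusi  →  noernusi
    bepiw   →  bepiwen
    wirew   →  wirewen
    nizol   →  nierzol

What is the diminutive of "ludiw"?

bepiw and nonusi both have last vowel 'i' yet inflect differently (bepiwen, noernusi), so the last vowel is not what conditions the rule; the final letter is.
"ludiw" ends in -w. The stems ending in -w (bepiw → bepiwen, wirew → wirewen) add -en.
The other pattern: stems ending in -i or -l insert -er- after the first vowel.
So ludiw → ludiwen.

ludiwen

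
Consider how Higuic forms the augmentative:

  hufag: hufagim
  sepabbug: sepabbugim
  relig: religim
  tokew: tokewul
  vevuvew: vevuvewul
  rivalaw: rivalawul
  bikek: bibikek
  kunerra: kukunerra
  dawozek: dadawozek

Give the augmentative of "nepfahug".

hufag and rivalaw both have last vowel 'a' yet inflect differently (hufagim, rivalawul), so the last vowel is not what conditions the rule; the final letter is.
"nepfahug" ends in -g. The stems ending in -g (hufag → hufagim, sepabbug → sepabbugim, relig → religim) add -im.
The other patterns: stems ending in -w add -ul; stems ending in -a or -k repeat the first consonant+vowel as a prefix.
So nepfahug → nepfahugim.

nepfahugim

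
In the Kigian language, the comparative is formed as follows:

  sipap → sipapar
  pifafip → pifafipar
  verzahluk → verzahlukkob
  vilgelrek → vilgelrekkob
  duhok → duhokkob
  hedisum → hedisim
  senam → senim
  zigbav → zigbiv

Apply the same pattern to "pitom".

pitim

verzahluk and hedisum both have last vowel 'u' yet inflect differently (verzahlukkob, hedisim), so the last vowel is not what conditions the rule; the final letter is.
"pitom" ends in -m. The stems ending in -m (hedisum → hedisim, senam → senim) change the last vowel to 'i'.
The other patterns: stems ending in -p add -ar; stems ending in -k double the final consonant and add -ob.
So pitom → pitim.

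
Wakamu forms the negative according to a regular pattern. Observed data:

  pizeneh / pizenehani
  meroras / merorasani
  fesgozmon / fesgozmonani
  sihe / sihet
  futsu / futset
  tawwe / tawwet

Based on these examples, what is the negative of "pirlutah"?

pizeneh and sihe both have last vowel 'e' yet inflect differently (pizenehani, sihet), so the last vowel is not what conditions the rule; whether the stem ends in a vowel or a consonant is.
"pirlutah" ends in a consonant. The stems ending in a consonant (pizeneh → pizenehani, meroras → merorasani, fesgozmon → fesgozmonani) add -ani.
The other pattern: stems ending in a vowel drop the final letter and add -et.
So pirlutah → pirlutahani.

pirlutahani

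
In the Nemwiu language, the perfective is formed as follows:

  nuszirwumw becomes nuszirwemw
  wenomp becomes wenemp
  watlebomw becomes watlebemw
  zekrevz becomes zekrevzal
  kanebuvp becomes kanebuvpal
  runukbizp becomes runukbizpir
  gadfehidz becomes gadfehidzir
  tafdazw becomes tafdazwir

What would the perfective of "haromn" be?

haremn

"haromn" has second-to-last letter 'm'. The stems whose second-to-last letter is 'm' (nuszirwumw → nuszirwemw, wenomp → wenemp, watlebomw → watlebemw) change the last vowel to 'e'.
The other patterns: stems whose second-to-last letter is 'v' add -al; stems whose second-to-last letter is 'd' or 'z' add -ir.
So haromn → haremn.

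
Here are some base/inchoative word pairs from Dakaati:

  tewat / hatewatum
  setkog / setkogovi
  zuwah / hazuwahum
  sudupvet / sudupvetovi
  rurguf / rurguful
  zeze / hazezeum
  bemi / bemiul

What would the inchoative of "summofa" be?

sudupvet and tewat both end in -t yet inflect differently (sudupvetovi, hatewatum), so the final letter is not what conditions the rule; the first letter is.
"summofa" begins with s-. The stems beginning with s- (setkog → setkogovi, sudupvet → sudupvetovi) add -ovi.
The other patterns: stems beginning with b- or r- add -ul; stems beginning with t- or z- add ha- … -um around the stem.
So summofa → summofaovi.

summofaovi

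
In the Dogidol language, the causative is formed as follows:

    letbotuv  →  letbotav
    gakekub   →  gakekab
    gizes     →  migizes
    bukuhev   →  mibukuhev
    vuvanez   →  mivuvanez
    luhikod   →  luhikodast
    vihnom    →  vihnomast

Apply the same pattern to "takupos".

takuposast

letbotuv and bukuhev both end in -v yet inflect differently (letbotav, mibukuhev), so the final letter is not what conditions the rule; the last vowel is.
"takupos" has last vowel 'o'. The stems whose last vowel is 'o' (luhikod → luhikodast, vihnom → vihnomast) add -ast.
So takupos → takuposast.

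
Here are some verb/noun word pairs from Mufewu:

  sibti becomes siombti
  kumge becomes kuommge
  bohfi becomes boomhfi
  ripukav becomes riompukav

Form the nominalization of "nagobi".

naomgobi

Every pair shown (sibti → siombti, kumge → kuommge, bohfi → boomhfi, …) follows the same rule: insert -om- after the first vowel.
So nagobi → naomgobi.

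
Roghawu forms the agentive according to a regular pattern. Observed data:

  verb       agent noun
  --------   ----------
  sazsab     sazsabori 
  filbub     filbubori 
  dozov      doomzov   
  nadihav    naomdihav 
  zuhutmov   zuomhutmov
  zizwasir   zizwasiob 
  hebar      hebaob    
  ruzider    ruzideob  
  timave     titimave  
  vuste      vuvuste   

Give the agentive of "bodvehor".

sazsab and nadihav both have last vowel 'a' yet inflect differently (sazsabori, naomdihav), so the last vowel is not what conditions the rule; the final letter is.
"bodvehor" ends in -r. The stems ending in -r (zizwasir → zizwasiob, hebar → hebaob, ruzider → ruzideob) drop the final letter and add -ob.
The other patterns: stems ending in -b add -ori; stems ending in -v insert -om- after the first vowel; stems ending in -e repeat the first consonant+vowel as a prefix.
So bodvehor → bodvehoob.

bodvehoob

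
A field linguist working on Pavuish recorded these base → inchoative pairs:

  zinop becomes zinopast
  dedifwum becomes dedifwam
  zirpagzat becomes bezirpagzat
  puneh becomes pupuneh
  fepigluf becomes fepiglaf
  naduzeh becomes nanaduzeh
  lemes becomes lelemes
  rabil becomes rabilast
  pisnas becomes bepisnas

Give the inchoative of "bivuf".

bivaf

"bivuf" has last vowel 'u'. The stems whose last vowel is 'u' (dedifwum → dedifwam, fepigluf → fepiglaf) change the last vowel to 'a'.
So bivuf → bivaf.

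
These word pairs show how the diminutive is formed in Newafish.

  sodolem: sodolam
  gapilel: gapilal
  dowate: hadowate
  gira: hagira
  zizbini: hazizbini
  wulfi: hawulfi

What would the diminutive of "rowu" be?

harowu

sodolem and dowate both have last vowel 'e' yet inflect differently (sodolam, hadowate), so the last vowel is not what conditions the rule; whether the stem ends in a vowel or a consonant is.
"rowu" ends in a vowel. The stems ending in a vowel (dowate → hadowate, gira → hagira, zizbini → hazizbini) add the prefix ha-.
So rowu → harowu.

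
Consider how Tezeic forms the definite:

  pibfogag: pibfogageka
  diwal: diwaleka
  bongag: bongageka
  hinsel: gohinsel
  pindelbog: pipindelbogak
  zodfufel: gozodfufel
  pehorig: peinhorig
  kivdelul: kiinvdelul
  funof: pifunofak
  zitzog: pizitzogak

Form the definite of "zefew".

gozefew

diwal and hinsel both end in -l yet inflect differently (diwaleka, gohinsel), so the final letter is not what conditions the rule; the last vowel is.
"zefew" has last vowel 'e'. The stems whose last vowel is 'e' (hinsel → gohinsel, zodfufel → gozodfufel) add the prefix go-.
So zefew → gozefew.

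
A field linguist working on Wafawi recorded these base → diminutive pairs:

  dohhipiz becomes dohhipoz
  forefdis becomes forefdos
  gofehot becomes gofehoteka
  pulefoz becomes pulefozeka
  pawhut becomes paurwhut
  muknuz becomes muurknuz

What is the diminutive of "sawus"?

saurwus

dohhipiz and pulefoz both end in -z yet inflect differently (dohhipoz, pulefozeka), so the final letter is not what conditions the rule; the last vowel is.
"sawus" has last vowel 'u'. The stems whose last vowel is 'u' (pawhut → paurwhut, muknuz → muurknuz) insert -ur- after the first vowel.
So sawus → saurwus.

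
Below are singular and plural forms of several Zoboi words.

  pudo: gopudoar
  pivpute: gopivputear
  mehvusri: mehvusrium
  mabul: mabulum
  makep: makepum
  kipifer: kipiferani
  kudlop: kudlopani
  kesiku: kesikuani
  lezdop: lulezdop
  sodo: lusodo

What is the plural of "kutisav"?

makep and kudlop both end in -p yet inflect differently (makepum, kudlopani), so the final letter is not what conditions the rule; the first letter is.
"kutisav" begins with k-. The stems beginning with k- (kipifer → kipiferani, kudlop → kudlopani, kesiku → kesikuani) add -ani.
The other patterns: stems beginning with p- add go- … -ar around the stem; stems beginning with m- add -um; stems beginning with l- or s- add the prefix lu-.
So kutisav → kutisavani.

kutisavani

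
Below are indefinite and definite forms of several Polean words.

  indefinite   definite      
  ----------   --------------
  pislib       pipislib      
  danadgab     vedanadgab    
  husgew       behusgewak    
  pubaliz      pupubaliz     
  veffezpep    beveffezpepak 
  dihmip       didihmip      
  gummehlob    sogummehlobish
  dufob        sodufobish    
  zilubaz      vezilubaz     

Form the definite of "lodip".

"lodip" has last vowel 'i'. The stems whose last vowel is 'i' (pislib → pipislib, dihmip → didihmip, pubaliz → pupubaliz) repeat the first consonant+vowel as a prefix.
So lodip → lolodip.

lolodip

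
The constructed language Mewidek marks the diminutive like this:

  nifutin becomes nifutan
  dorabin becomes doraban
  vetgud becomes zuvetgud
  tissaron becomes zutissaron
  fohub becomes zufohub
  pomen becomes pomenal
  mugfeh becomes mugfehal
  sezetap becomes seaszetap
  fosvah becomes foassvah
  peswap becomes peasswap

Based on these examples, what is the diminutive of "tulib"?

tulab

"tulib" has last vowel 'i'. The stems whose last vowel is 'i' (nifutin → nifutan, dorabin → doraban) change the last vowel to 'a'.
The other patterns: stems whose last vowel is 'o' or 'u' add the prefix zu-; stems whose last vowel is 'e' add -al; stems whose last vowel is 'a' insert -as- after the first vowel.
So tulib → tulab.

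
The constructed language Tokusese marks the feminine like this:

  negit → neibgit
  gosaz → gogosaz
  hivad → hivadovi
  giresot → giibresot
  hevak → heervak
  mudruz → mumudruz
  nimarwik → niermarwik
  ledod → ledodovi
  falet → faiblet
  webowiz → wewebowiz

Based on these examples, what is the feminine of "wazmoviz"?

wawazmoviz

giresot and ledod both have last vowel 'o' yet inflect differently (giibresot, ledodovi), so the last vowel is not what conditions the rule; the final letter is.
"wazmoviz" ends in -z. The stems ending in -z (mudruz → mumudruz, gosaz → gogosaz, webowiz → wewebowiz) repeat the first consonant+vowel as a prefix.
So wazmoviz → wawazmoviz.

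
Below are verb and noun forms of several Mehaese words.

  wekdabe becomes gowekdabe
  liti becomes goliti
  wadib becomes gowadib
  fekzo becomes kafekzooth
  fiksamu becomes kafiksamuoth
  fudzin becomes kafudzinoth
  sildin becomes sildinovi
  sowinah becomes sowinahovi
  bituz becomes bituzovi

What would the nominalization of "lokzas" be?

golokzas

fudzin and sildin both end in -n yet inflect differently (kafudzinoth, sildinovi), so the final letter is not what conditions the rule; the first letter is.
"lokzas" begins with l-. The one such stem in the data (liti → goliti) adds the prefix go-, so the same rule applies.
The other patterns: stems beginning with f- add ka- … -oth around the stem; stems beginning with b- or s- add -ovi.
So lokzas → golokzas.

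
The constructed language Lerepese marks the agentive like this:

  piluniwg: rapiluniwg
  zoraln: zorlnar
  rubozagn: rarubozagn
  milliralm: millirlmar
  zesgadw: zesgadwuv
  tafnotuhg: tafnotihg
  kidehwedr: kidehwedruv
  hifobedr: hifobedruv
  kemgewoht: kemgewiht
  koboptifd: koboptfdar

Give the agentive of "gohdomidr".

gohdomidruv

"gohdomidr" has second-to-last letter 'd'. The stems whose second-to-last letter is 'd' (kidehwedr → kidehwedruv, hifobedr → hifobedruv, zesgadw → zesgadwuv) add -uv.
So gohdomidr → gohdomidruv.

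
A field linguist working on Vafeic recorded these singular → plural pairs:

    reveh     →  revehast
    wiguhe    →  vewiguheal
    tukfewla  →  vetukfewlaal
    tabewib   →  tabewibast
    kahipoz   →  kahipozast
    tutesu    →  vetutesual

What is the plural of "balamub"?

balamubast

reveh and wiguhe both have last vowel 'e' yet inflect differently (revehast, vewiguheal), so the last vowel is not what conditions the rule; whether the stem ends in a vowel or a consonant is.
"balamub" ends in a consonant. The stems ending in a consonant (reveh → revehast, tabewib → tabewibast, kahipoz → kahipozast) add -ast.
So balamub → balamubast.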